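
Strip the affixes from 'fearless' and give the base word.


Remove suffix '-less' from 'fearless' to get root 'fear'.

fear


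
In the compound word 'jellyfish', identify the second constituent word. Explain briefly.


Split 'jellyfish' into 'jelly' + 'fish'. The second part is 'fish'.

fish


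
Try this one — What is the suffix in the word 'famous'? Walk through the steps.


The word 'famous' = 'fame' (root) + '-ous' (suffix). The suffix is '-ous'.

ous


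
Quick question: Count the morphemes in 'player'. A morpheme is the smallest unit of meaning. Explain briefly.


Decomposition: play (root) + -er (suffix) = 2 morpheme(s)

2 morphemes


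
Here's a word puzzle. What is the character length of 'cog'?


Spell out 'cog' and number each letter: c(1), o(2), g(3). Total: 3 letters.

3


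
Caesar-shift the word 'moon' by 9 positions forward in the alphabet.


Shift each letter by 9: m -> v, o -> x, o -> x, n -> w. Result: 'vxxw'.

vxxw


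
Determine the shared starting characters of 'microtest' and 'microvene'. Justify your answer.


Compare from the start: 5 characters match: 'micro'. Mismatch at position 6: 't' vs 'v'.

micro


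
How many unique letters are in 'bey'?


Unique letters in 'bey': {b, e, y} = 3 distinct letters.

3


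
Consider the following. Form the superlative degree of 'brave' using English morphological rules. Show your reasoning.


Apply superlative formation (ends in e: add -st): 'brave' -> 'bravest'.

bravest


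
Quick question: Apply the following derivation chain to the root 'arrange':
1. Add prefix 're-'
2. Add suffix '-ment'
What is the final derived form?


Step 1: Add prefix 're-' to 'arrange' = 'rearrange'
Step 2: Add suffix '-ment' to 'rearrange' = 'rearrangement'

rearrangement


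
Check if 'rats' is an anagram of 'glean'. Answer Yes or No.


Sorted letters of 'rats': 'arst'
Sorted letters of 'glean': 'aegln'
They do not match.

No


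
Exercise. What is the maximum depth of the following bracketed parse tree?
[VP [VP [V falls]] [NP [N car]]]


Count bracket nesting levels:
'[' at pos 0: depth = 1
'[' at pos 4: depth = 2
'[' at pos 8: depth = 3
'[' at pos 19: depth = 2
'[' at pos 23: depth = 3
Maximum depth reached: 3

3


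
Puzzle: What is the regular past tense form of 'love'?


Apply rule: Add -d (word ends in -e). 'love' becomes 'loved'.

loved


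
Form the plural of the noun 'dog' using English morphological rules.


Apply rule: Add -s. 'dog' becomes 'dogs'.

dogs


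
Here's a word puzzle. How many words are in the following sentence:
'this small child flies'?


Split into words: this | small | child | flies = 4 words.

4


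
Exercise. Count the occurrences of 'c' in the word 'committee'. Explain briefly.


Letter 'c' in 'committee': found at position(s) 1 = 1 occurrence(s).

1


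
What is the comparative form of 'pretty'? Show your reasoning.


Apply comparative formation (consonant + y: change y to i, add -er): 'pretty' -> 'prettier'.

prettier


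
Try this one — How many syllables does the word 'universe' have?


Break 'universe' into syllables: u-ni-verse -> u | ni | verse = 3 syllables

3 syllables


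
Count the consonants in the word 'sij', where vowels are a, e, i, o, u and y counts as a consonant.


Consonants in 'sij': s, j = 2 consonants.

2


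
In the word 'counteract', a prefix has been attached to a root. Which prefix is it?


The word 'counteract' = 'counter' (prefix) + 'act' (root). The prefix is 'counter'.

counter


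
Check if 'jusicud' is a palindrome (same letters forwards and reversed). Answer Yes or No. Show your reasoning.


Forward: 'jusicud'
Reversed: 'ducisuj'
They differ.

No


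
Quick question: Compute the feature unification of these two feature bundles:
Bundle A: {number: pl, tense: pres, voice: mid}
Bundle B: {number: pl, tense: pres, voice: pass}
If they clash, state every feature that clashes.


Compare features:
number: A=pl vs B=pl -> unified: pl
tense: A=pres vs B=pres -> unified: pres
voice: A=mid vs B=pass -> CLASH
Clash detected on feature 'voice' (mid vs pass); unification fails.

CLASH on 'voice' (mid vs pass)


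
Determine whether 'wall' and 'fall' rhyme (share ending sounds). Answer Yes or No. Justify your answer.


Rime (stressed vowel + following sounds) of 'wall': -all = /ɔːl/
Rime of 'fall': -all = /ɔːl/
/ɔːl/ and /ɔːl/ are the same ending sound, so the words rhyme.

Yes


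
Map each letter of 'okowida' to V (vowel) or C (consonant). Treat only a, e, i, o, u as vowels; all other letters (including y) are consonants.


Letter mapping: o = V, k = C, o = V, w = C, i = V, d = C, a = V.

VCVCVCV


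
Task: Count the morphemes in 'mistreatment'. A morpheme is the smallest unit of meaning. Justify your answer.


Decomposition: mis- (prefix) + treat (root) + -ment (suffix) = 3 morpheme(s)

3 morphemes


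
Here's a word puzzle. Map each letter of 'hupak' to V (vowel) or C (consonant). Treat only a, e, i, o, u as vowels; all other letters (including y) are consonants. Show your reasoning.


Letter mapping: h = C, u = V, p = C, a = V, k = C.

CVCVC


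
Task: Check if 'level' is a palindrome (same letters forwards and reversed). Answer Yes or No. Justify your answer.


Forward: 'level'
Reversed: 'level'
They are identical.

Yes


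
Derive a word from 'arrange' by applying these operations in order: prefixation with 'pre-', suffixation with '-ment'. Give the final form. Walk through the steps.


Step 1: Add prefix 'pre-' to 'arrange' = 'prearrange'
Step 2: Add suffix '-ment' to 'prearrange' = 'prearrangement'

prearrangement


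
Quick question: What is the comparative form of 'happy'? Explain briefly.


Apply comparative formation (consonant + y: change y to i, add -er): 'happy' -> 'happier'.

happier


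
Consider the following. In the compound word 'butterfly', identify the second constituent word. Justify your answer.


Split 'butterfly' into 'butter' + 'fly'. The second part is 'fly'.

fly


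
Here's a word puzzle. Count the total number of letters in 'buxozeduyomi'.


Spell out 'buxozeduyomi' and number each letter: b(1), u(2), x(3), o(4), z(5), e(6), d(7), u(8), y(9), o(10), m(11), i(12). Total: 12 letters.

12


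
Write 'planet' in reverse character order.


Reverse 'planet' character by character: 'tenalp'.

tenalp


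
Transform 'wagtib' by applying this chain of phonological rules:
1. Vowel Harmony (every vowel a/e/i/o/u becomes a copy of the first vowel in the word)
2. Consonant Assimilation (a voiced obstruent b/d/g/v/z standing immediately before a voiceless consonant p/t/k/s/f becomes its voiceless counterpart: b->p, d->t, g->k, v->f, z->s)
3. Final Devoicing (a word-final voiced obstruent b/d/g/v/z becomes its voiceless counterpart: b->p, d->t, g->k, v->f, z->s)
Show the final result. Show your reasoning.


Starting form: 'wagtib'
Rule 1: Vowel Harmony: all vowels become 'a' (matching first vowel). 'wagtib' -> 'wagtab'
Rule 2: Consonant Assimilation: voiced obstruent before voiceless consonant becomes voiceless ('gt' -> 'kt'). 'wagtab' -> 'waktab'
Rule 3: Final Devoicing: word-final voiced obstruent 'b' becomes voiceless 'p'. 'waktab' -> 'waktap'
Final form: 'waktap'

waktap


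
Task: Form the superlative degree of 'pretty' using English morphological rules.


Apply superlative formation (consonant + y: change y to i, add -est): 'pretty' -> 'prettiest'.

prettiest


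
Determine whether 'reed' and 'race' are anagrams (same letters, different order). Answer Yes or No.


Sorted letters of 'reed': 'deer'
Sorted letters of 'race': 'acer'
They do not match.

No


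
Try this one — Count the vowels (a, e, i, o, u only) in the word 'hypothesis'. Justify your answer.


Vowels in 'hypothesis': o, e, i = 3 vowels.

3


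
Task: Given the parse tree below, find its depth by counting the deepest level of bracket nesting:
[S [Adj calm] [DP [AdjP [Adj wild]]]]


Count bracket nesting levels:
'[' at pos 0: depth = 1
'[' at pos 3: depth = 2
'[' at pos 14: depth = 2
'[' at pos 18: depth = 3
'[' at pos 24: depth = 4
Maximum depth reached: 4

4


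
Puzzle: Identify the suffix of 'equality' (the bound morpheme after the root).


The word 'equality' = 'equal' (root) + '-ity' (suffix). The suffix is '-ity'.

ity


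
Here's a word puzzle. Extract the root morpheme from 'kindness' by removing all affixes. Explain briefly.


Remove suffix '-ness' from 'kindness' to get root 'kind'.

kind


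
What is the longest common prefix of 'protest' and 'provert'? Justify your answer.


Compare from the start: 3 characters match: 'pro'. Mismatch at position 4: 't' vs 'v'.

pro


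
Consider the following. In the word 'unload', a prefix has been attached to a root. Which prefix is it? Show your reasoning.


The word 'unload' = 'un' (prefix) + 'load' (root). The prefix is 'un'.

un


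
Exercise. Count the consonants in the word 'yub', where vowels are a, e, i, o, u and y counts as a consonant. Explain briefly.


Consonants in 'yub': y, b = 2 consonants.

2


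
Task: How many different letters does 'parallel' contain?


Unique letters in 'parallel': {a, e, l, p, r} = 5 distinct letters.

5


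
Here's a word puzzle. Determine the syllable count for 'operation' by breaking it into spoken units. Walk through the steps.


Break 'operation' into syllables: op-er-a-tion -> op | er | a | tion = 4 syllables

4 syllables


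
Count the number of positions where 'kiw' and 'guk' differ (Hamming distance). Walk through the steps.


Alignment:
Position 1: 'k' vs 'g' = DIFFER
Position 2: 'i' vs 'u' = DIFFER
Position 3: 'w' vs 'k' = DIFFER
Total differences: 3

3


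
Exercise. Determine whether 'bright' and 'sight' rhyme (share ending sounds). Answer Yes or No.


Rime (stressed vowel + following sounds) of 'bright': -ight = /aɪt/
Rime of 'sight': -ight = /aɪt/
/aɪt/ and /aɪt/ are the same ending sound, so the words rhyme.

Yes


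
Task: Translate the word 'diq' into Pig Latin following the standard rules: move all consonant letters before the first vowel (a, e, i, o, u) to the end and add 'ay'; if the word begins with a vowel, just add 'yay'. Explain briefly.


'diq': move consonant cluster 'd' to end and add 'ay': 'iqday'.

iqday


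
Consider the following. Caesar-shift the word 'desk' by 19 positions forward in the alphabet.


Shift each letter by 19: d -> w, e -> x, s -> l, k -> d. Result: 'wxld'.

wxld


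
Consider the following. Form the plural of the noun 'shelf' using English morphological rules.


Apply rule: Change -f to -ves. 'shelf' becomes 'shelves'.

shelves


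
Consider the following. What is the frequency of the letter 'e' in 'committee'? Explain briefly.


Letter 'e' in 'committee': found at position(s) 8, 9 = 2 occurrence(s).

2


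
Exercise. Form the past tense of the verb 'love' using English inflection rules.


Apply rule: Add -d (word ends in -e). 'love' becomes 'loved'.

loved


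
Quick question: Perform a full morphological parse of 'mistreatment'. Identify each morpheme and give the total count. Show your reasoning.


Step 1: Identify prefix: 'mis' (meaning: wrongly)
Step 2: Identify root: 'treat'
Step 3: Identify suffix(es): 'ment'
Decomposition: mis- (prefix: wrongly) + treat (root) + -ment (suffix: action/result)
Total morphemes: 3

3 morphemes (mis- (prefix: wrongly) + treat (root) + -ment (suffix: action/result))


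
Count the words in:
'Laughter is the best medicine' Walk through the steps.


Split into words: Laughter | is | the | best | medicine = 5 words.

5


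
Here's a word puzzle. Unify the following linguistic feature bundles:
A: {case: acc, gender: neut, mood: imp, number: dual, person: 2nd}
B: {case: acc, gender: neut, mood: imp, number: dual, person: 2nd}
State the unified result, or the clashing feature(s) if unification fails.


Compare features:
case: A=acc vs B=acc -> unified: acc
gender: A=neut vs B=neut -> unified: neut
mood: A=imp vs B=imp -> unified: imp
number: A=dual vs B=dual -> unified: dual
person: A=2nd vs B=2nd -> unified: 2nd
No clashes found.

Unified: {case: acc, gender: neut, mood: imp, number: dual, person: 2nd}


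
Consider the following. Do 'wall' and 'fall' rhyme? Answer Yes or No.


Rime (stressed vowel + following sounds) of 'wall': -all = /ɔːl/
Rime of 'fall': -all = /ɔːl/
/ɔːl/ and /ɔːl/ are the same ending sound, so the words rhyme.

Yes


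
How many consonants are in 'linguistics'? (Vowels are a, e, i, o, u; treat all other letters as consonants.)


Consonants in 'linguistics': l, n, g, s, t, c, s = 7 consonants.

7


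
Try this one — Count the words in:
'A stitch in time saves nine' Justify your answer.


Split into words: A | stitch | in | time | saves | nine = 6 words.

6


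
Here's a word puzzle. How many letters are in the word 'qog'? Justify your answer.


Spell out 'qog' and number each letter: q(1), o(2), g(3). Total: 3 letters.

3


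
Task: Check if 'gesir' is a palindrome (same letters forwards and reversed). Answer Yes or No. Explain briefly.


Forward: 'gesir'
Reversed: 'riseg'
They differ.

No


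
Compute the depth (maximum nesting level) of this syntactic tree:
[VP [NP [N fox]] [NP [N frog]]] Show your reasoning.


Count bracket nesting levels:
'[' at pos 0: depth = 1
'[' at pos 4: depth = 2
'[' at pos 8: depth = 3
'[' at pos 17: depth = 2
'[' at pos 21: depth = 3
Maximum depth reached: 3

3


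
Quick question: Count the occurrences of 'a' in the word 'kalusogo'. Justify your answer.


Letter 'a' in 'kalusogo': found at position(s) 2 = 1 occurrence(s).

1


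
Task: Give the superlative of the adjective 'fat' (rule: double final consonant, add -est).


Apply superlative formation (double final consonant, add -est): 'fat' -> 'fattest'.

fattest


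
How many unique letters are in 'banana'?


Unique letters in 'banana': {a, b, n} = 3 distinct letters.

3


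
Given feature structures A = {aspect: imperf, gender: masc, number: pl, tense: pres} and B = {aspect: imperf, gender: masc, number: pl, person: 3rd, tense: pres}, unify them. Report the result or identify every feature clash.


Compare features:
aspect: A=imperf vs B=imperf -> unified: imperf
gender: A=masc vs B=masc -> unified: masc
number: A=pl vs B=pl -> unified: pl
person: A=_ vs B=3rd -> unified: 3rd
tense: A=pres vs B=pres -> unified: pres
No clashes found.

Unified: {aspect: imperf, gender: masc, number: pl, person: 3rd, tense: pres}


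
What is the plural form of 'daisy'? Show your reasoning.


Apply rule: Change -y to -ies (consonant + y). 'daisy' becomes 'daisies'.

daisies


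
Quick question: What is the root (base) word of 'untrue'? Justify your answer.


Remove prefix 'un' from 'untrue' to get root 'true'.

true


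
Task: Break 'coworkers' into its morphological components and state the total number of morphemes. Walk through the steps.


Step 1: Identify prefix: 'co' (meaning: together)
Step 2: Identify root: 'work'
Step 3: Identify suffix(es): 'er, s'
Decomposition: co- (prefix: together) + work (root) + -er (suffix: one who) + -s (plural)
Total morphemes: 4

4 morphemes (co- (prefix: together) + work (root) + -er (suffix: one who) + -s (plural))


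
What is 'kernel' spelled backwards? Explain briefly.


Reverse 'kernel' character by character: 'lenrek'.

lenrek


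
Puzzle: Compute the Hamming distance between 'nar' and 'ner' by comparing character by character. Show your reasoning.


Alignment:
Position 1: 'n' vs 'n' = match
Position 2: 'a' vs 'e' = DIFFER
Position 3: 'r' vs 'r' = match
Total differences: 1

1


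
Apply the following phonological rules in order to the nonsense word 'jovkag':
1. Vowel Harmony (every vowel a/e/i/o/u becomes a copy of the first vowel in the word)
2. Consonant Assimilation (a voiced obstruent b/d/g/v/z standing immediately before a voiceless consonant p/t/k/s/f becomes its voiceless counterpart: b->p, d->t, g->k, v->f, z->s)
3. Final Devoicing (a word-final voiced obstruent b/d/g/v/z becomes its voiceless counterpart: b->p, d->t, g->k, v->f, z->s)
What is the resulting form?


Starting form: 'jovkag'
Rule 1: Vowel Harmony: all vowels become 'o' (matching first vowel). 'jovkag' -> 'jovkog'
Rule 2: Consonant Assimilation: voiced obstruent before voiceless consonant becomes voiceless ('vk' -> 'fk'). 'jovkog' -> 'jofkog'
Rule 3: Final Devoicing: word-final voiced obstruent 'g' becomes voiceless 'k'. 'jofkog' -> 'jofkok'
Final form: 'jofkok'

jofkok


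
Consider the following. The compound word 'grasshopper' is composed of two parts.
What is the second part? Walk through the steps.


Split 'grasshopper' into 'grass' + 'hopper'. The second part is 'hopper'.

hopper


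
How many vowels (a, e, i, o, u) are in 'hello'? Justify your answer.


Vowels in 'hello': e, o = 2 vowels.

2


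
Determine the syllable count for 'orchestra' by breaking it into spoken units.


Break 'orchestra' into syllables: or-ches-tra -> or | ches | tra = 3 syllables

3 syllables


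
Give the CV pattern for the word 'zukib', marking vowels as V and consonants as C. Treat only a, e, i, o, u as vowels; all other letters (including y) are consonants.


Letter mapping: z = C, u = V, k = C, i = V, b = C.

CVCVC


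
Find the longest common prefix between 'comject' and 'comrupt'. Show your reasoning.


Compare from the start: 3 characters match: 'com'. Mismatch at position 4: 'j' vs 'r'.

com


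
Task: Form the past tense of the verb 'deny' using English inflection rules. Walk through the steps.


Apply rule: Change -y to -ied. 'deny' becomes 'denied'.

denied


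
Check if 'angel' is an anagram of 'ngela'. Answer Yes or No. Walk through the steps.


Sorted letters of 'angel': 'aegln'
Sorted letters of 'ngela': 'aegln'
They match.

Yes


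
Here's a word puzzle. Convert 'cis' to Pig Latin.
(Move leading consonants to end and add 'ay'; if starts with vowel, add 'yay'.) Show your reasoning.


'cis': move consonant cluster 'c' to end and add 'ay': 'iscay'.

iscay


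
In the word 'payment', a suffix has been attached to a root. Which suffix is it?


The word 'payment' = 'pay' (root) + '-ment' (suffix). The suffix is '-ment'.

ment


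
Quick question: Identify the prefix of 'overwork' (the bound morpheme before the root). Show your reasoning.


The word 'overwork' = 'over' (prefix) + 'work' (root). The prefix is 'over'.

over


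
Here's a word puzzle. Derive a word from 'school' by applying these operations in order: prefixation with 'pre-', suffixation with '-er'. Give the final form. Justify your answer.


Step 1: Add prefix 'pre-' to 'school' = 'preschool'
Step 2: Add suffix '-er' to 'preschool' = 'preschooler'

preschooler


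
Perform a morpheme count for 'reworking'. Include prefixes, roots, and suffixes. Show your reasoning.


Decomposition: re- (prefix) + work (root) + -ing (suffix) = 3 morpheme(s)

3 morphemes


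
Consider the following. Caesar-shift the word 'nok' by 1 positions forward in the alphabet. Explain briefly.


Shift each letter by 1: n -> o, o -> p, k -> l. Result: 'opl'.

opl


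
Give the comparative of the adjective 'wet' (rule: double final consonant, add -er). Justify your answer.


Apply comparative formation (double final consonant, add -er): 'wet' -> 'wetter'.

wetter


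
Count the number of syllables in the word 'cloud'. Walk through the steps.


Break 'cloud' into syllables: cloud -> cloud = 1 syllable

1 syllable


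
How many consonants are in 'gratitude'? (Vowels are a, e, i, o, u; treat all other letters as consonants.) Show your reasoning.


Consonants in 'gratitude': g, r, t, t, d = 5 consonants.

5


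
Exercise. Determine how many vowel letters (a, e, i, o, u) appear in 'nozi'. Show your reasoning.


Vowels in 'nozi': o, i = 2 vowels.

2


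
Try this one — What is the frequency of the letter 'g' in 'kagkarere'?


Letter 'g' in 'kagkarere': found at position(s) 3 = 1 occurrence(s).

1


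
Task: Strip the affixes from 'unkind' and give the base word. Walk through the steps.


Remove prefix 'un' from 'unkind' to get root 'kind'.

kind


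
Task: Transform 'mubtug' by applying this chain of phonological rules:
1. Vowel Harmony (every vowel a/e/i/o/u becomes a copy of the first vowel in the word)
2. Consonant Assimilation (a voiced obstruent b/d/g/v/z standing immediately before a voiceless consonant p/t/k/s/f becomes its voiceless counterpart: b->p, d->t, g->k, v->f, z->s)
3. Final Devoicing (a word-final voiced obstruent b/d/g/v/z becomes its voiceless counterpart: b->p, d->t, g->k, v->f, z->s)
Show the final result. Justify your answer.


Starting form: 'mubtug'
Rule 1: Vowel Harmony: all vowels already match. No change.
Rule 2: Consonant Assimilation: voiced obstruent before voiceless consonant becomes voiceless ('bt' -> 'pt'). 'mubtug' -> 'muptug'
Rule 3: Final Devoicing: word-final voiced obstruent 'g' becomes voiceless 'k'. 'muptug' -> 'muptuk'
Final form: 'muptuk'

muptuk


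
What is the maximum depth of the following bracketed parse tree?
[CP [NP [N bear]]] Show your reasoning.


Count bracket nesting levels:
'[' at pos 0: depth = 1
'[' at pos 4: depth = 2
'[' at pos 8: depth = 3
Maximum depth reached: 3

3


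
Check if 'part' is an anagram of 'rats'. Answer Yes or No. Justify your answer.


Sorted letters of 'part': 'aprt'
Sorted letters of 'rats': 'arst'
They do not match.

No


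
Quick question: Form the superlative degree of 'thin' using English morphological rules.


Apply superlative formation (double final consonant, add -est): 'thin' -> 'thinnest'.

thinnest


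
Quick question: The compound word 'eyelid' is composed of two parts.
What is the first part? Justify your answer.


Split 'eyelid' into 'eye' + 'lid'. The first part is 'eye'.

eye


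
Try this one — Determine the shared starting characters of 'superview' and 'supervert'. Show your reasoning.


Compare from the start: 6 characters match: 'superv'. Mismatch at position 7: 'i' vs 'e'.

superv


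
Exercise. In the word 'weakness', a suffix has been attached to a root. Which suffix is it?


The word 'weakness' = 'weak' (root) + '-ness' (suffix). The suffix is '-ness'.

ness


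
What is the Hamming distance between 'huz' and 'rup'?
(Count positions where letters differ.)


Alignment:
Position 1: 'h' vs 'r' = DIFFER
Position 2: 'u' vs 'u' = match
Position 3: 'z' vs 'p' = DIFFER
Total differences: 2

2


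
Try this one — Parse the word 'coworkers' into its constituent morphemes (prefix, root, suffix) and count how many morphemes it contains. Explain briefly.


Step 1: Identify prefix: 'co' (meaning: together)
Step 2: Identify root: 'work'
Step 3: Identify suffix(es): 'er, s'
Decomposition: co- (prefix: together) + work (root) + -er (suffix: one who) + -s (plural)
Total morphemes: 4

4 morphemes (co- (prefix: together) + work (root) + -er (suffix: one who) + -s (plural))


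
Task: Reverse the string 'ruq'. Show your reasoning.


Reverse 'ruq' character by character: 'qur'.

qur


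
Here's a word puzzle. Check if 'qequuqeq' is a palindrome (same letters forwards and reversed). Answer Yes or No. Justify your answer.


Forward: 'qequuqeq'
Reversed: 'qequuqeq'
They are identical.

Yes


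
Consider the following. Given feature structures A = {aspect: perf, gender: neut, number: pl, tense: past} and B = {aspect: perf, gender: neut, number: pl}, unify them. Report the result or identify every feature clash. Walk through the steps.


Compare features:
aspect: A=perf vs B=perf -> unified: perf
gender: A=neut vs B=neut -> unified: neut
number: A=pl vs B=pl -> unified: pl
tense: A=past vs B=_ -> unified: past
No clashes found.

Unified: {aspect: perf, gender: neut, number: pl, tense: past}


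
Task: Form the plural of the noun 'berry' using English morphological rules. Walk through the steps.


Apply rule: Change -y to -ies (consonant + y). 'berry' becomes 'berries'.

berries


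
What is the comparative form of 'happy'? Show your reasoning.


Apply comparative formation (consonant + y: change y to i, add -er): 'happy' -> 'happier'.

happier


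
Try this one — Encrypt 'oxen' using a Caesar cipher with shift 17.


Shift each letter by 17: o -> f, x -> o, e -> v, n -> e. Result: 'fove'.

fove


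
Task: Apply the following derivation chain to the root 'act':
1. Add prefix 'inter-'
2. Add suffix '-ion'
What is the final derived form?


Step 1: Add prefix 'inter-' to 'act' = 'interact'
Step 2: Add suffix '-ion' to 'interact' = 'interaction'

interaction


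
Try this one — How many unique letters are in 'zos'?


Unique letters in 'zos': {o, s, z} = 3 distinct letters.

3


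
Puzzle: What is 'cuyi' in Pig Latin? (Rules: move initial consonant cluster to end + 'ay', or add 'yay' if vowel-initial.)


'cuyi': move consonant cluster 'c' to end and add 'ay': 'uyicay'.

uyicay


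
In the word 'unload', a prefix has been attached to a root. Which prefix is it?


The word 'unload' = 'un' (prefix) + 'load' (root). The prefix is 'un'.

un


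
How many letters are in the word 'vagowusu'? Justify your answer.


Spell out 'vagowusu' and number each letter: v(1), a(2), g(3), o(4), w(5), u(6), s(7), u(8). Total: 8 letters.

8


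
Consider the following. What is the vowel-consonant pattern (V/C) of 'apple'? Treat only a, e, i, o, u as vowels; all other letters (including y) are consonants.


Letter mapping: a = V, p = C, p = C, l = C, e = V.

VCCCV


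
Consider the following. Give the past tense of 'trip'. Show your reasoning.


Apply rule: Double final consonant and add -ed. 'trip' becomes 'tripped'.

tripped


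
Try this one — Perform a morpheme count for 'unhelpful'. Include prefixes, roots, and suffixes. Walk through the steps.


Decomposition: un- (prefix) + help (root) + -ful (suffix) = 3 morpheme(s)

3 morphemes


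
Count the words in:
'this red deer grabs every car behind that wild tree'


Split into words: this | red | deer | grabs | every | car | behind | that | wild | tree = 10 words.

10


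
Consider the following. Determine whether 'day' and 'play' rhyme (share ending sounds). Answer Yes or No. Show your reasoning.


Rime (stressed vowel + following sounds) of 'day': -ay = /eɪ/
Rime of 'play': -ay = /eɪ/
/eɪ/ and /eɪ/ are the same ending sound, so the words rhyme.

Yes


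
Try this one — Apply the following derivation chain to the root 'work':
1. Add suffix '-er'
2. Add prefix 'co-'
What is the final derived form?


Step 1: Add suffix '-er' to 'work' = 'worker'
Step 2: Add prefix 'co-' to 'worker' = 'coworker'

coworker


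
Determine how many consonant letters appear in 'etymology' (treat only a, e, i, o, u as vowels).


Consonants in 'etymology': t, y, m, l, g, y = 6 consonants.

6


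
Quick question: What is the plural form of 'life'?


Apply rule: Change -fe to -ves. 'life' becomes 'lives'.

lives


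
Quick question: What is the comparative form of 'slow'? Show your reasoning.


Apply comparative formation (add -er): 'slow' -> 'slower'.

slower


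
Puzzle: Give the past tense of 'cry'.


Apply rule: Change -y to -ied. 'cry' becomes 'cried'.

cried


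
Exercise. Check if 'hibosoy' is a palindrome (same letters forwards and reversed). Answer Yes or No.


Forward: 'hibosoy'
Reversed: 'yosobih'
They differ.

No


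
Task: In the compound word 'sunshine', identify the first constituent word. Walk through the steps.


Split 'sunshine' into 'sun' + 'shine'. The first part is 'sun'.

sun


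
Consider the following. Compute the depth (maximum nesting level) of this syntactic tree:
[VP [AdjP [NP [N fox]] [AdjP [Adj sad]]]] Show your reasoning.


Count bracket nesting levels:
'[' at pos 0: depth = 1
'[' at pos 4: depth = 2
'[' at pos 10: depth = 3
'[' at pos 14: depth = 4
'[' at pos 23: depth = 3
'[' at pos 29: depth = 4
Maximum depth reached: 4

4


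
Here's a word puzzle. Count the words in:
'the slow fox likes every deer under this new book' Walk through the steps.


Split into words: the | slow | fox | likes | every | deer | under | this | new | book = 10 words.

10


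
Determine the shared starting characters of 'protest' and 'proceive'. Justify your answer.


Compare from the start: 3 characters match: 'pro'. Mismatch at position 4: 't' vs 'c'.

pro


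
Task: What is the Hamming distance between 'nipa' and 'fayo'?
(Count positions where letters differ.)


Alignment:
Position 1: 'n' vs 'f' = DIFFER
Position 2: 'i' vs 'a' = DIFFER
Position 3: 'p' vs 'y' = DIFFER
Position 4: 'a' vs 'o' = DIFFER
Total differences: 4

4


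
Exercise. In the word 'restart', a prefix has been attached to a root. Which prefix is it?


The word 'restart' = 're' (prefix) + 'start' (root). The prefix is 're'.

re


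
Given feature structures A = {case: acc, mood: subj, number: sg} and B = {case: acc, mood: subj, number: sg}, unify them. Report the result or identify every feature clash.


Compare features:
case: A=acc vs B=acc -> unified: acc
mood: A=subj vs B=subj -> unified: subj
number: A=sg vs B=sg -> unified: sg
No clashes found.

Unified: {case: acc, mood: subj, number: sg}


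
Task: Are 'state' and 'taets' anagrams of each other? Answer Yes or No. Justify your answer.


Sorted letters of 'state': 'aestt'
Sorted letters of 'taets': 'aestt'
They match.

Yes


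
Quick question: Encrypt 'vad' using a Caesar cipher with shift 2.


Shift each letter by 2: v -> x, a -> c, d -> f. Result: 'xcf'.

xcf


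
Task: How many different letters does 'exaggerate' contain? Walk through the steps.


Unique letters in 'exaggerate': {a, e, g, r, t, x} = 6 distinct letters.

6


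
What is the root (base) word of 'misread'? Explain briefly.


Remove prefix 'mis' from 'misread' to get root 'read'.

read


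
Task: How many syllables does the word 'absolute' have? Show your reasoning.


Break 'absolute' into syllables: ab-so-lute -> ab | so | lute = 3 syllables

3 syllables


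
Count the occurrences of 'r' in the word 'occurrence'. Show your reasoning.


Letter 'r' in 'occurrence': found at position(s) 5, 6 = 2 occurrence(s).

2


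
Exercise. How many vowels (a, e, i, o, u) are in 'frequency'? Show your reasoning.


Vowels in 'frequency': e, u, e = 3 vowels.

3


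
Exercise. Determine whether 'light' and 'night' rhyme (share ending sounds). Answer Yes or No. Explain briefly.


Rime (stressed vowel + following sounds) of 'light': -ight = /aɪt/
Rime of 'night': -ight = /aɪt/
/aɪt/ and /aɪt/ are the same ending sound, so the words rhyme.

Yes


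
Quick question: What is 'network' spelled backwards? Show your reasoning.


Reverse 'network' character by character: 'krowten'.

krowten


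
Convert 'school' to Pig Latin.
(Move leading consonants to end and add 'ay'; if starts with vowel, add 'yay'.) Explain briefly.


'school': move consonant cluster 'sch' to end and add 'ay': 'oolschay'.

oolschay


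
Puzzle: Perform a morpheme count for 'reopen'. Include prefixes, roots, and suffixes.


Decomposition: re- (prefix) + open (root) = 2 morpheme(s)

2 morphemes


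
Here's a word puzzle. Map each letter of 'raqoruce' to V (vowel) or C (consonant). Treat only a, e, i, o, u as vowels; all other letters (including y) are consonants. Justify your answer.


Letter mapping: r = C, a = V, q = C, o = V, r = C, u = V, c = C, e = V.

CVCVCVCV


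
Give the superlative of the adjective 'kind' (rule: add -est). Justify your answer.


Apply superlative formation (add -est): 'kind' -> 'kindest'.

kindest


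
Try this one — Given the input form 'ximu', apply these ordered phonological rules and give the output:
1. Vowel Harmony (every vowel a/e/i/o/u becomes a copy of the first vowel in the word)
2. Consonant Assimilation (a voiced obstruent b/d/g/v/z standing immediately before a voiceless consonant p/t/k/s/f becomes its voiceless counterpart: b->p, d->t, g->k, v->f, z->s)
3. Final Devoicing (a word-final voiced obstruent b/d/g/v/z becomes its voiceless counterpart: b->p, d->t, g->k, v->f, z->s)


Starting form: 'ximu'
Rule 1: Vowel Harmony: all vowels become 'i' (matching first vowel). 'ximu' -> 'ximi'
Rule 2: Consonant Assimilation: no voiced obstruent (b/d/g/v/z) stands immediately before a voiceless consonant (p/t/k/s/f). No change.
Rule 3: Final Devoicing: the word ends in the vowel 'i', not a consonant. No change.
Final form: 'ximi'

ximi


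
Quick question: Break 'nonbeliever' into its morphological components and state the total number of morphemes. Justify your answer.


Step 1: Identify prefix: 'non' (meaning: not)
Step 2: Identify root: 'believe'
Step 3: Identify suffix(es): 'er'
Decomposition: non- (prefix: not) + believe (root) + -er (suffix: one who)
Total morphemes: 3

3 morphemes (non- (prefix: not) + believe (root) + -er (suffix: one who))


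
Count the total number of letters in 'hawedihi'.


Spell out 'hawedihi' and number each letter: h(1), a(2), w(3), e(4), d(5), i(6), h(7), i(8). Total: 8 letters.

8


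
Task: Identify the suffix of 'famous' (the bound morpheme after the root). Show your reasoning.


The word 'famous' = 'fame' (root) + '-ous' (suffix). The suffix is '-ous'.

ous


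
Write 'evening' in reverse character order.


Reverse 'evening' character by character: 'gnineve'.

gnineve


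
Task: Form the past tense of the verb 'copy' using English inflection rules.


Apply rule: Change -y to -ied. 'copy' becomes 'copied'.

copied


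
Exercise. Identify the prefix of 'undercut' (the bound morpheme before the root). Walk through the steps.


The word 'undercut' = 'under' (prefix) + 'cut' (root). The prefix is 'under'.

under


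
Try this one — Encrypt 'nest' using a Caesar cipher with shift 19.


Shift each letter by 19: n -> g, e -> x, s -> l, t -> m. Result: 'gxlm'.

gxlm


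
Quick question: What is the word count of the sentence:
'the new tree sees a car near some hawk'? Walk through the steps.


Split into words: the | new | tree | sees | a | car | near | some | hawk = 9 words.

9


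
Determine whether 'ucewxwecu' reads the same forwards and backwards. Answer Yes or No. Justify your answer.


Forward: 'ucewxwecu'
Reversed: 'ucewxwecu'
They are identical.

Yes


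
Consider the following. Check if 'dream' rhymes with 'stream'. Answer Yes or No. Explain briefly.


Rime (stressed vowel + following sounds) of 'dream': -eam = /iːm/
Rime of 'stream': -eam = /iːm/
/iːm/ and /iːm/ are the same ending sound, so the words rhyme.

Yes


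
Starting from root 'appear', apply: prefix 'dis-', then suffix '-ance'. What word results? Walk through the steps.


Step 1: Add prefix 'dis-' to 'appear' = 'disappear'
Step 2: Add suffix '-ance' to 'disappear' = 'disappearance'

disappearance


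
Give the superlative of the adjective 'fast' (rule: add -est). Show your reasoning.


Apply superlative formation (add -est): 'fast' -> 'fastest'.

fastest


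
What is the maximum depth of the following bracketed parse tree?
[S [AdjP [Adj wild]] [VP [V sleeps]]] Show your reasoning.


Count bracket nesting levels:
'[' at pos 0: depth = 1
'[' at pos 3: depth = 2
'[' at pos 9: depth = 3
'[' at pos 21: depth = 2
'[' at pos 25: depth = 3
Maximum depth reached: 3

3


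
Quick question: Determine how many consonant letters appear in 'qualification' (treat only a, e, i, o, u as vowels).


Consonants in 'qualification': q, l, f, c, t, n = 6 consonants.

6


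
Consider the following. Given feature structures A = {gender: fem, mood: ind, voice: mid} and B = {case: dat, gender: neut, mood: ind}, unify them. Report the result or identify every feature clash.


Compare features:
case: A=_ vs B=dat -> unified: dat
gender: A=fem vs B=neut -> CLASH
mood: A=ind vs B=ind -> unified: ind
voice: A=mid vs B=_ -> unified: mid
Clash detected on feature 'gender' (fem vs neut); unification fails.

CLASH on 'gender' (fem vs neut)


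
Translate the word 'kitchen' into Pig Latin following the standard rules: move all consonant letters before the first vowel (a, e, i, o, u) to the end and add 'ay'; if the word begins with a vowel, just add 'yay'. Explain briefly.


'kitchen': move consonant cluster 'k' to end and add 'ay': 'itchenkay'.

itchenkay


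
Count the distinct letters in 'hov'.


Unique letters in 'hov': {h, o, v} = 3 distinct letters.

3


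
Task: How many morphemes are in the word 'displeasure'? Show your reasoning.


Decomposition: dis- (prefix) + please (root) + -ure (suffix) = 3 morpheme(s)

3 morphemes


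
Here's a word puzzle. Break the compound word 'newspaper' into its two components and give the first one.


Split 'newspaper' into 'news' + 'paper'. The first part is 'news'.

news


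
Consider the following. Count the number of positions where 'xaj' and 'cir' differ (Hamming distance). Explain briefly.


Alignment:
Position 1: 'x' vs 'c' = DIFFER
Position 2: 'a' vs 'i' = DIFFER
Position 3: 'j' vs 'r' = DIFFER
Total differences: 3

3


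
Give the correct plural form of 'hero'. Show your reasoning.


Apply rule: Add -es (consonant + o). 'hero' becomes 'heroes'.

heroes


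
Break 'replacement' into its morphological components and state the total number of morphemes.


Step 1: Identify prefix: 're' (meaning: again)
Step 2: Identify root: 'place'
Step 3: Identify suffix(es): 'ment'
Decomposition: re- (prefix: again) + place (root) + -ment (suffix: action/result)
Total morphemes: 3

3 morphemes (re- (prefix: again) + place (root) + -ment (suffix: action/result))


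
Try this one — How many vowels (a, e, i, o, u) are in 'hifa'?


Vowels in 'hifa': i, a = 2 vowels.

2


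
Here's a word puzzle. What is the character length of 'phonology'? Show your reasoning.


Spell out 'phonology' and number each letter: p(1), h(2), o(3), n(4), o(5), l(6), o(7), g(8), y(9). Total: 9 letters.

9


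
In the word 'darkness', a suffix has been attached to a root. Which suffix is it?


The word 'darkness' = 'dark' (root) + '-ness' (suffix). The suffix is '-ness'.

ness


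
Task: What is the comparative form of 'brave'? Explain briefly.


Apply comparative formation (ends in e: add -r): 'brave' -> 'braver'.

braver


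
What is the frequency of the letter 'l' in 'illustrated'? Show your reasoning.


Letter 'l' in 'illustrated': found at position(s) 2, 3 = 2 occurrence(s).

2


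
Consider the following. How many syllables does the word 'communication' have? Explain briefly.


Break 'communication' into syllables: com-mu-ni-ca-tion -> com | mu | ni | ca | tion = 5 syllables

5 syllables


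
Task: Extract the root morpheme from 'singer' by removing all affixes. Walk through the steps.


Remove suffix '-er' from 'singer' to get root 'sing'.

sing


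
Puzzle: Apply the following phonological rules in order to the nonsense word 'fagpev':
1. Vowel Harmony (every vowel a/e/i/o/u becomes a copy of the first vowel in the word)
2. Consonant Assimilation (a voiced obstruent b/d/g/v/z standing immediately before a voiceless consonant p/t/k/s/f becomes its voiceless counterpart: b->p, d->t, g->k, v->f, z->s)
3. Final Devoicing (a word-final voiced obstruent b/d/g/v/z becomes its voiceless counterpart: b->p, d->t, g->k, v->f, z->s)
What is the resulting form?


Starting form: 'fagpev'
Rule 1: Vowel Harmony: all vowels become 'a' (matching first vowel). 'fagpev' -> 'fagpav'
Rule 2: Consonant Assimilation: voiced obstruent before voiceless consonant becomes voiceless ('gp' -> 'kp'). 'fagpav' -> 'fakpav'
Rule 3: Final Devoicing: word-final voiced obstruent 'v' becomes voiceless 'f'. 'fakpav' -> 'fakpaf'
Final form: 'fakpaf'

fakpaf
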